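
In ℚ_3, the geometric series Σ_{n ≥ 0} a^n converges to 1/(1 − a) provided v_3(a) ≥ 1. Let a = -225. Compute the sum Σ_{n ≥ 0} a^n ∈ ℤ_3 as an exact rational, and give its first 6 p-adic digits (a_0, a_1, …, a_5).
Σ a^n = 1/(1 − a) = 1/226;  first 6 digits = (1, 0, 2, 0, 1, 0)

v_3(a) = 2 ≥ 1, so the series converges in ℤ_3 to 1/(1 − a) = 1/(1 − (-225)) = 1/226. Expand this rational in ℤ_3: compute digits iteratively via d_i = x_i mod 3, x_{i+1} = (x_i − d_i)/3. The first 6 digits are (1, 0, 2, 0, 1, 0).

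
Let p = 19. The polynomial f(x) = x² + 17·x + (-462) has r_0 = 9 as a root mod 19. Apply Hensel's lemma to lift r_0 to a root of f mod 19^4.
r_3 = 51195 (mod 130321)

Hensel: r_{i+1} = r_i − f(r_i)·(f′(r_i))^{-1} mod 19^{i+2}, f′(x) = 2x + 17. Iterate:
  r_0 = 9 (mod 19)
  r_1 = 294 (mod 361)
  r_2 = 3182 (mod 6859)
  r_3 = 51195 (mod 130321)
Final: r = 51195 satisfies f(r) ≡ 0 mod 19^4.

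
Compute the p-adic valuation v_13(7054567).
v_13(7054567) = 5

v_13(n) is the largest exponent k such that 13^k divides n. Factor out: 7054567 = 13^5 · 19. (Sign doesn't affect v_p.) So v_13(7054567) = 5.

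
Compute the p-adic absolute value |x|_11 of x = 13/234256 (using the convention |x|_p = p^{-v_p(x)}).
|13/234256|_11 = 14641

Step 1 — compute v_11(x) by factoring powers of 11 out of the numerator and denominator: v_11(13/234256) = -4. Step 2 — apply |x|_p = p^{-v_p(x)} = 11^{4} = 14641.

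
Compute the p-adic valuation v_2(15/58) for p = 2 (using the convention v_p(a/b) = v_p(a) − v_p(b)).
v_2(15/58) = -1

Factor powers of 2 from the numerator and denominator of the reduced fraction: 15 = 2^0 · 15 and 58 = 2^1 · 29. Apply v_p(a/b) = v_p(a) − v_p(b): v_2(15/58) = 0 − 1 = -1.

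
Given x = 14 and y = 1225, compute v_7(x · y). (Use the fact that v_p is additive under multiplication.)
v_7(17150) = 3

v_p(x) = 1 (factor: 14 = 7^1 · 2); v_p(y) = 2 (factor: 1225 = 7^2 · 25). Additivity: v_p(xy) = v_p(x) + v_p(y) = 1 + 2 = 3. (Direct check: xy = 17150 = 7^3 · (50).)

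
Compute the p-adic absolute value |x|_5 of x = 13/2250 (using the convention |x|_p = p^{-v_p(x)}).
|13/2250|_5 = 125

Step 1 — compute v_5(x) by factoring powers of 5 out of the numerator and denominator: v_5(13/2250) = -3. Step 2 — apply |x|_p = p^{-v_p(x)} = 5^{3} = 125.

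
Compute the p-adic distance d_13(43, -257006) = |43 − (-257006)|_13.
d_13(43, -257006) = 1/28561

Step 1 — x − y = 43 − (-257006) = 257049. Step 2 — v_13(257049) = 4 (factor: 257049 = (13^4 · 9); the sign does not affect v_p). Step 3 — |x − y|_13 = 13^{-4} = 1/28561.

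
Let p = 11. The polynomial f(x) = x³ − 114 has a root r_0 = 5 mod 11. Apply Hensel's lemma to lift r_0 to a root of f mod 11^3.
r_2 = 1281 (mod 1331)

Hensel: r_{i+1} = r_i − f(r_i)/f′(r_i) mod 11^{i+2}, where f′(x) = 3x². Iterate:
  r_0 = 5 (mod 11)
  r_1 = 71 (mod 121)
  r_2 = 1281 (mod 1331)
Final: r = 1281 with f(r) ≡ 0 mod 11^3.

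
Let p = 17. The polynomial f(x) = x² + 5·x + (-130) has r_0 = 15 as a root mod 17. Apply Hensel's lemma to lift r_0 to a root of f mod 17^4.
r_3 = 1290 (mod 83521)

Hensel: r_{i+1} = r_i − f(r_i)·(f′(r_i))^{-1} mod 17^{i+2}, f′(x) = 2x + 5. Iterate:
  r_0 = 15 (mod 17)
  r_1 = 134 (mod 289)
  r_2 = 1290 (mod 4913)
  r_3 = 1290 (mod 83521)
Final: r = 1290 satisfies f(r) ≡ 0 mod 17^4.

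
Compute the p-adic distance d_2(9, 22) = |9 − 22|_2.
d_2(9, 22) = 1

Step 1 — x − y = 9 − 22 = -13. Step 2 — v_2(-13) = 0 (factor: -13 = −(2^0 · 13); the sign does not affect v_p). Step 3 — |x − y|_2 = 2^{0} = 1.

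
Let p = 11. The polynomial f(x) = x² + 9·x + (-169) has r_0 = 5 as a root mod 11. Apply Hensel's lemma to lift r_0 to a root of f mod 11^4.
r_3 = 8079 (mod 14641)

Hensel: r_{i+1} = r_i − f(r_i)·(f′(r_i))^{-1} mod 11^{i+2}, f′(x) = 2x + 9. Iterate:
  r_0 = 5 (mod 11)
  r_1 = 93 (mod 121)
  r_2 = 93 (mod 1331)
  r_3 = 8079 (mod 14641)
Final: r = 8079 satisfies f(r) ≡ 0 mod 11^4.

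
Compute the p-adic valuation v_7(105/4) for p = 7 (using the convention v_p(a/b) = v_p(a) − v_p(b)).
v_7(105/4) = 1

Factor powers of 7 from the numerator and denominator of the reduced fraction: 105 = 7^1 · 15 and 4 = 7^0 · 4. Apply v_p(a/b) = v_p(a) − v_p(b): v_7(105/4) = 1 − 0 = 1.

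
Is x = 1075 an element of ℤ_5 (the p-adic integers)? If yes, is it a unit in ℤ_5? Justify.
x ∈ ℤ_5 but not a unit; v_5(x) = 2 > 0

ℤ_5 = {x ∈ ℚ_5 : v_5(x) ≥ 0} and ℤ_5^× = {x ∈ ℤ_5 : v_5(x) = 0}. Here v_5(1075) = v_5(num) − v_5(den) = 2; compare against these criteria.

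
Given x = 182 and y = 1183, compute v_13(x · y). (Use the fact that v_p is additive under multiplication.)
v_13(215306) = 3

v_p(x) = 1 (factor: 182 = 13^1 · 14); v_p(y) = 2 (factor: 1183 = 13^2 · 7). Additivity: v_p(xy) = v_p(x) + v_p(y) = 1 + 2 = 3. (Direct check: xy = 215306 = 13^3 · (98).)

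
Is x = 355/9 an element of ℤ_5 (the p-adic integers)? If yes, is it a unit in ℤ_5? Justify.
x ∈ ℤ_5 but not a unit; v_5(x) = 1 > 0

ℤ_5 = {x ∈ ℚ_5 : v_5(x) ≥ 0} and ℤ_5^× = {x ∈ ℤ_5 : v_5(x) = 0}. Here v_5(355/9) = v_5(num) − v_5(den) = 1; compare against these criteria.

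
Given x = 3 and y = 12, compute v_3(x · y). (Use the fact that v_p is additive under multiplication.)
v_3(36) = 2

v_p(x) = 1 (factor: 3 = 3^1 · 1); v_p(y) = 1 (factor: 12 = 3^1 · 4). Additivity: v_p(xy) = v_p(x) + v_p(y) = 1 + 1 = 2. (Direct check: xy = 36 = 3^2 · (4).)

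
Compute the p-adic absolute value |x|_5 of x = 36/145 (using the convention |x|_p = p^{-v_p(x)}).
|36/145|_5 = 5

Step 1 — compute v_5(x) by factoring powers of 5 out of the numerator and denominator: v_5(36/145) = -1. Step 2 — apply |x|_p = p^{-v_p(x)} = 5^{1} = 5.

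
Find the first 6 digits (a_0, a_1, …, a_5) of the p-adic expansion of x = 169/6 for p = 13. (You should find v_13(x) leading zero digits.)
(a_0, …, a_5) = (0, 0, 11, 10, 10, 10)

v_13(169/6) = 2, so a_0 = ... = a_1 = 0. Factor out: x = 13^2 · u with u = 1/6 a unit in ℤ_13. Expand u iteratively via a_{v+i} = u_i mod 13, u_{i+1} = (u_i − a_{v+i})/13:
  u_0 = 1/6;  a_2 = 11;  u_1 = (u_0 − 11)/13 = -5/6
  u_1 = -5/6;  a_3 = 10;  u_2 = (u_1 − 10)/13 = -5/6
  u_2 = -5/6;  a_4 = 10;  u_3 = (u_2 − 10)/13 = -5/6
  u_3 = -5/6;  a_5 = 10;  u_4 = (u_3 − 10)/13 = -5/6
Digits: (0, 0, 11, 10, 10, 10).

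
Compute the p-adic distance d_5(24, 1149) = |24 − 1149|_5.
d_5(24, 1149) = 1/125

Step 1 — x − y = 24 − 1149 = -1125. Step 2 — v_5(-1125) = 3 (factor: -1125 = −(5^3 · 9); the sign does not affect v_p). Step 3 — |x − y|_5 = 5^{-3} = 1/125.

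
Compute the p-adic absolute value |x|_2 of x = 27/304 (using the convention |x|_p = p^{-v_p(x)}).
|27/304|_2 = 16

Step 1 — compute v_2(x) by factoring powers of 2 out of the numerator and denominator: v_2(27/304) = -4. Step 2 — apply |x|_p = p^{-v_p(x)} = 2^{4} = 16.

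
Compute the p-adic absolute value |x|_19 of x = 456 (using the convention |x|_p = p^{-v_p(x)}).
|456|_19 = 1/19

Step 1 — compute v_19(x) by factoring powers of 19 out of the numerator and denominator: v_19(456) = 1. Step 2 — apply |x|_p = p^{-v_p(x)} = 19^{-1} = 1/19.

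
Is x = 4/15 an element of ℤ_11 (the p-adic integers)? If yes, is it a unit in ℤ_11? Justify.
x ∈ ℤ_11^× (unit); v_11(x) = 0

ℤ_11 = {x ∈ ℚ_11 : v_11(x) ≥ 0} and ℤ_11^× = {x ∈ ℤ_11 : v_11(x) = 0}. Here v_11(4/15) = v_11(num) − v_11(den) = 0; compare against these criteria.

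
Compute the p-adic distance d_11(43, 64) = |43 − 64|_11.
d_11(43, 64) = 1

Step 1 — x − y = 43 − 64 = -21. Step 2 — v_11(-21) = 0 (factor: -21 = −(11^0 · 21); the sign does not affect v_p). Step 3 — |x − y|_11 = 11^{0} = 1.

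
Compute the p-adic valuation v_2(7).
v_2(7) = 0

v_2(n) is the largest exponent k such that 2^k divides n. Factor out: 7 = 2^0 · 7. (Sign doesn't affect v_p.) So v_2(7) = 0.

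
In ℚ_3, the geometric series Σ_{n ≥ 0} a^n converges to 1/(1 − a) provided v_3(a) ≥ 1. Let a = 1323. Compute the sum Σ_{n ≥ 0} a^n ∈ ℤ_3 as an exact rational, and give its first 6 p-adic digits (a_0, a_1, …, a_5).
Σ a^n = 1/(1 − a) = -1/1322;  first 6 digits = (1, 0, 0, 1, 1, 2)

v_3(a) = 3 ≥ 1, so the series converges in ℤ_3 to 1/(1 − a) = 1/(1 − 1323) = -1/1322. Expand this rational in ℤ_3: compute digits iteratively via d_i = x_i mod 3, x_{i+1} = (x_i − d_i)/3. The first 6 digits are (1, 0, 0, 1, 1, 2).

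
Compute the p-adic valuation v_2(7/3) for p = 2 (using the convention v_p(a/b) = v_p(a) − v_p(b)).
v_2(7/3) = 0

Factor powers of 2 from the numerator and denominator of the reduced fraction: 7 = 2^0 · 7 and 3 = 2^0 · 3. Apply v_p(a/b) = v_p(a) − v_p(b): v_2(7/3) = 0 − 0 = 0.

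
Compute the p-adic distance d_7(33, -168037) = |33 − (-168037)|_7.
d_7(33, -168037) = 1/16807

Step 1 — x − y = 33 − (-168037) = 168070. Step 2 — v_7(168070) = 5 (factor: 168070 = (7^5 · 10); the sign does not affect v_p). Step 3 — |x − y|_7 = 7^{-5} = 1/16807.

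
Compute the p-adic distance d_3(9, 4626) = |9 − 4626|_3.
d_3(9, 4626) = 1/243

Step 1 — x − y = 9 − 4626 = -4617. Step 2 — v_3(-4617) = 5 (factor: -4617 = −(3^5 · 19); the sign does not affect v_p). Step 3 — |x − y|_3 = 3^{-5} = 1/243.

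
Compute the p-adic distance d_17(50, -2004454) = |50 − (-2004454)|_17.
d_17(50, -2004454) = 1/83521

Step 1 — x − y = 50 − (-2004454) = 2004504. Step 2 — v_17(2004504) = 4 (factor: 2004504 = (17^4 · 24); the sign does not affect v_p). Step 3 — |x − y|_17 = 17^{-4} = 1/83521.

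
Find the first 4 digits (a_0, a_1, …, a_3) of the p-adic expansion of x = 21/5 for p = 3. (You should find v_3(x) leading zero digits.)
(a_0, …, a_3) = (0, 2, 1, 2)

v_3(21/5) = 1, so a_0 = ... = a_0 = 0. Factor out: x = 3^1 · u with u = 7/5 a unit in ℤ_3. Expand u iteratively via a_{v+i} = u_i mod 3, u_{i+1} = (u_i − a_{v+i})/3:
  u_0 = 7/5;  a_1 = 2;  u_1 = (u_0 − 2)/3 = -1/5
  u_1 = -1/5;  a_2 = 1;  u_2 = (u_1 − 1)/3 = -2/5
  u_2 = -2/5;  a_3 = 2;  u_3 = (u_2 − 2)/3 = -4/5
Digits: (0, 2, 1, 2).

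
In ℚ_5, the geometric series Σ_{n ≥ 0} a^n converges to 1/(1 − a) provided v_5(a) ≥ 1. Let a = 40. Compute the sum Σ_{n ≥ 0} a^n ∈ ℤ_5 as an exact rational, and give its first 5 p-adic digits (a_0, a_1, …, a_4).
Σ a^n = 1/(1 − a) = -1/39;  first 5 digits = (1, 3, 0, 0, 1)

v_5(a) = 1 ≥ 1, so the series converges in ℤ_5 to 1/(1 − a) = 1/(1 − 40) = -1/39. Expand this rational in ℤ_5: compute digits iteratively via d_i = x_i mod 5, x_{i+1} = (x_i − d_i)/5. The first 5 digits are (1, 3, 0, 0, 1).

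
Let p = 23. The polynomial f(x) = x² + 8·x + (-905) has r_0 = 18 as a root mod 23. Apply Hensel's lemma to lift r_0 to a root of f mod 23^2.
r_1 = 64 (mod 529)

Hensel: r_{i+1} = r_i − f(r_i)·(f′(r_i))^{-1} mod 23^{i+2}, f′(x) = 2x + 8. Iterate:
  r_0 = 18 (mod 23)
  r_1 = 64 (mod 529)
Final: r = 64 satisfies f(r) ≡ 0 mod 23^2.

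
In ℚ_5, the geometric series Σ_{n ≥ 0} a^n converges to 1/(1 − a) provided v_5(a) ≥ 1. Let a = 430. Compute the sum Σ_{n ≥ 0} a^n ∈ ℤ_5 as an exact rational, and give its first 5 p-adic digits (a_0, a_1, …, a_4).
Σ a^n = 1/(1 − a) = -1/429;  first 5 digits = (1, 1, 3, 3, 3)

v_5(a) = 1 ≥ 1, so the series converges in ℤ_5 to 1/(1 − a) = 1/(1 − 430) = -1/429. Expand this rational in ℤ_5: compute digits iteratively via d_i = x_i mod 5, x_{i+1} = (x_i − d_i)/5. The first 5 digits are (1, 1, 3, 3, 3).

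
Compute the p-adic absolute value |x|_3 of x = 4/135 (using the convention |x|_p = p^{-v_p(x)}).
|4/135|_3 = 27

Step 1 — compute v_3(x) by factoring powers of 3 out of the numerator and denominator: v_3(4/135) = -3. Step 2 — apply |x|_p = p^{-v_p(x)} = 3^{3} = 27.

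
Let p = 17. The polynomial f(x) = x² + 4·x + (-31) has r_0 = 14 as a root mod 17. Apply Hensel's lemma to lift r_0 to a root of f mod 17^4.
r_3 = 81189 (mod 83521)

Hensel: r_{i+1} = r_i − f(r_i)·(f′(r_i))^{-1} mod 17^{i+2}, f′(x) = 2x + 4. Iterate:
  r_0 = 14 (mod 17)
  r_1 = 269 (mod 289)
  r_2 = 2581 (mod 4913)
  r_3 = 81189 (mod 83521)
Final: r = 81189 satisfies f(r) ≡ 0 mod 17^4.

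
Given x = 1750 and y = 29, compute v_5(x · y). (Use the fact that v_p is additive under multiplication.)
v_5(50750) = 3

v_p(x) = 3 (factor: 1750 = 5^3 · 14); v_p(y) = 0 (factor: 29 = 5^0 · 29). Additivity: v_p(xy) = v_p(x) + v_p(y) = 3 + 0 = 3. (Direct check: xy = 50750 = 5^3 · (406).)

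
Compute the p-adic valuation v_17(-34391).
v_17(-34391) = 3

v_17(n) is the largest exponent k such that 17^k divides n. Factor out: -34391 = -17^3 · 7. (Sign doesn't affect v_p.) So v_17(-34391) = 3.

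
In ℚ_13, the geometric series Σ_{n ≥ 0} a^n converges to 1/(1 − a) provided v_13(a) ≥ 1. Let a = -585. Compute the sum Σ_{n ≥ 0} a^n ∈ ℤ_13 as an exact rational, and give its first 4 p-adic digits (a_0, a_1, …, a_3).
Σ a^n = 1/(1 − a) = 1/586;  first 4 digits = (1, 7, 6, 4)

v_13(a) = 1 ≥ 1, so the series converges in ℤ_13 to 1/(1 − a) = 1/(1 − (-585)) = 1/586. Expand this rational in ℤ_13: compute digits iteratively via d_i = x_i mod 13, x_{i+1} = (x_i − d_i)/13. The first 4 digits are (1, 7, 6, 4).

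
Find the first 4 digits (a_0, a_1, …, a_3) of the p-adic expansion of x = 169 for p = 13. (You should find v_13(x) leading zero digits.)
(a_0, …, a_3) = (0, 0, 1, 0)

v_13(169) = 2, so a_0 = ... = a_1 = 0. Factor out: x = 13^2 · u with u = 1 a unit in ℤ_13. Expand u iteratively via a_{v+i} = u_i mod 13, u_{i+1} = (u_i − a_{v+i})/13:
  u_0 = 1;  a_2 = 1;  u_1 = (u_0 − 1)/13 = 0
  u_1 = 0;  a_3 = 0;  u_2 = (u_1 − 0)/13 = 0
Digits: (0, 0, 1, 0).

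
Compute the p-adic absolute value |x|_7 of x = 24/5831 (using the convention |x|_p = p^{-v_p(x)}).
|24/5831|_7 = 343

Step 1 — compute v_7(x) by factoring powers of 7 out of the numerator and denominator: v_7(24/5831) = -3. Step 2 — apply |x|_p = p^{-v_p(x)} = 7^{3} = 343.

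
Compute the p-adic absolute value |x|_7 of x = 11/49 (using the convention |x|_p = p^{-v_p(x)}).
|11/49|_7 = 49

Step 1 — compute v_7(x) by factoring powers of 7 out of the numerator and denominator: v_7(11/49) = -2. Step 2 — apply |x|_p = p^{-v_p(x)} = 7^{2} = 49.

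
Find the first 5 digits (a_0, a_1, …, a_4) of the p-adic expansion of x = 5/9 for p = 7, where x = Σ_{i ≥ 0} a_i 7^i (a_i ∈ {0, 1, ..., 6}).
(a_0, …, a_4) = (6, 0, 3, 5, 0)

v_7(5/9) = 0 (numerator and denominator both coprime to 7), so x ∈ ℤ_7^×. Compute digits iteratively via a_i = x_i mod 7, x_{i+1} = (x_i − a_i)/7, with x_0 = x:
  x_0 = 5/9;  a_0 = 6;  x_1 = (x_0 − 6)/7 = -7/9
  x_1 = -7/9;  a_1 = 0;  x_2 = (x_1 − 0)/7 = -1/9
  x_2 = -1/9;  a_2 = 3;  x_3 = (x_2 − 3)/7 = -4/9
  x_3 = -4/9;  a_3 = 5;  x_4 = (x_3 − 5)/7 = -7/9
  x_4 = -7/9;  a_4 = 0;  x_5 = (x_4 − 0)/7 = -1/9
Digits: (6, 0, 3, 5, 0).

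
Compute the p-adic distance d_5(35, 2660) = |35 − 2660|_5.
d_5(35, 2660) = 1/125

Step 1 — x − y = 35 − 2660 = -2625. Step 2 — v_5(-2625) = 3 (factor: -2625 = −(5^3 · 21); the sign does not affect v_p). Step 3 — |x − y|_5 = 5^{-3} = 1/125.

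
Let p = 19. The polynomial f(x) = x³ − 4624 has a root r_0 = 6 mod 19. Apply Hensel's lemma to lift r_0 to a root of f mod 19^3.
r_2 = 6371 (mod 6859)

Hensel: r_{i+1} = r_i − f(r_i)/f′(r_i) mod 19^{i+2}, where f′(x) = 3x². Iterate:
  r_0 = 6 (mod 19)
  r_1 = 234 (mod 361)
  r_2 = 6371 (mod 6859)
Final: r = 6371 with f(r) ≡ 0 mod 19^3.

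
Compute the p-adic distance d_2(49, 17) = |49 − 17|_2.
d_2(49, 17) = 1/32

Step 1 — x − y = 49 − 17 = 32. Step 2 — v_2(32) = 5 (factor: 32 = (2^5 · 1); the sign does not affect v_p). Step 3 — |x − y|_2 = 2^{-5} = 1/32.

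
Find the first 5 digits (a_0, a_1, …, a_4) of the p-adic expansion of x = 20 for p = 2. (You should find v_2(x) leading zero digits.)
(a_0, …, a_4) = (0, 0, 1, 0, 1)

v_2(20) = 2, so a_0 = ... = a_1 = 0. Factor out: x = 2^2 · u with u = 5 a unit in ℤ_2. Expand u iteratively via a_{v+i} = u_i mod 2, u_{i+1} = (u_i − a_{v+i})/2:
  u_0 = 5;  a_2 = 1;  u_1 = (u_0 − 1)/2 = 2
  u_1 = 2;  a_3 = 0;  u_2 = (u_1 − 0)/2 = 1
  u_2 = 1;  a_4 = 1;  u_3 = (u_2 − 1)/2 = 0
Digits: (0, 0, 1, 0, 1).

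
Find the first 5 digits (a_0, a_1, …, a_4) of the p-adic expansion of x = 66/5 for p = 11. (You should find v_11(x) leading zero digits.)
(a_0, …, a_4) = (0, 10, 8, 8, 8)

v_11(66/5) = 1, so a_0 = ... = a_0 = 0. Factor out: x = 11^1 · u with u = 6/5 a unit in ℤ_11. Expand u iteratively via a_{v+i} = u_i mod 11, u_{i+1} = (u_i − a_{v+i})/11:
  u_0 = 6/5;  a_1 = 10;  u_1 = (u_0 − 10)/11 = -4/5
  u_1 = -4/5;  a_2 = 8;  u_2 = (u_1 − 8)/11 = -4/5
  u_2 = -4/5;  a_3 = 8;  u_3 = (u_2 − 8)/11 = -4/5
  u_3 = -4/5;  a_4 = 8;  u_4 = (u_3 − 8)/11 = -4/5
Digits: (0, 10, 8, 8, 8).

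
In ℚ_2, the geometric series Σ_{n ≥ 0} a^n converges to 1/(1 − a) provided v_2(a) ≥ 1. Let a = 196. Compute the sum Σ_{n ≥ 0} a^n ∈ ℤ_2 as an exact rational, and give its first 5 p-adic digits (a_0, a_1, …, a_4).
Σ a^n = 1/(1 − a) = -1/195;  first 5 digits = (1, 0, 1, 0, 1)

v_2(a) = 2 ≥ 1, so the series converges in ℤ_2 to 1/(1 − a) = 1/(1 − 196) = -1/195. Expand this rational in ℤ_2: compute digits iteratively via d_i = x_i mod 2, x_{i+1} = (x_i − d_i)/2. The first 5 digits are (1, 0, 1, 0, 1).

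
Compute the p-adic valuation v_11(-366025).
v_11(-366025) = 4

v_11(n) is the largest exponent k such that 11^k divides n. Factor out: -366025 = -11^4 · 25. (Sign doesn't affect v_p.) So v_11(-366025) = 4.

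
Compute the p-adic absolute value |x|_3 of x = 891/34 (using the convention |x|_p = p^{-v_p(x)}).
|891/34|_3 = 1/81

Step 1 — compute v_3(x) by factoring powers of 3 out of the numerator and denominator: v_3(891/34) = 4. Step 2 — apply |x|_p = p^{-v_p(x)} = 3^{-4} = 1/81.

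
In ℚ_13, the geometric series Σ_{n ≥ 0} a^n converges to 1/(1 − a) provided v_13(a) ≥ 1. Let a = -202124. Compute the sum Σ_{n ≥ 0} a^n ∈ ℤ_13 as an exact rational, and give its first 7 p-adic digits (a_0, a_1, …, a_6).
Σ a^n = 1/(1 − a) = 1/202125;  first 7 digits = (1, 0, 0, 12, 5, 12, 0)

v_13(a) = 3 ≥ 1, so the series converges in ℤ_13 to 1/(1 − a) = 1/(1 − (-202124)) = 1/202125. Expand this rational in ℤ_13: compute digits iteratively via d_i = x_i mod 13, x_{i+1} = (x_i − d_i)/13. The first 7 digits are (1, 0, 0, 12, 5, 12, 0).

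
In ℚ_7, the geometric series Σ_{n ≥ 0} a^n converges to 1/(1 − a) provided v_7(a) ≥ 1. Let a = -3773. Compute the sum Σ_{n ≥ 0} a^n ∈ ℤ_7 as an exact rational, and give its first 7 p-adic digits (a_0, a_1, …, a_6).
Σ a^n = 1/(1 − a) = 1/3774;  first 7 digits = (1, 0, 0, 3, 5, 6, 1)

v_7(a) = 3 ≥ 1, so the series converges in ℤ_7 to 1/(1 − a) = 1/(1 − (-3773)) = 1/3774. Expand this rational in ℤ_7: compute digits iteratively via d_i = x_i mod 7, x_{i+1} = (x_i − d_i)/7. The first 7 digits are (1, 0, 0, 3, 5, 6, 1).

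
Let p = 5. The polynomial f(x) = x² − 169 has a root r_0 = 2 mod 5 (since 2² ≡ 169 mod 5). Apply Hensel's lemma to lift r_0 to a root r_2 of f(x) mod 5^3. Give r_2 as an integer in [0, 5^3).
r_2 = 112 (mod 125)

Hensel's recurrence: r_{i+1} = r_i − f(r_i)·(f′(r_i))^{-1} mod 5^{i+2}, with f′(x) = 2x. Iterate:
  r_0 = 2 (mod 5)
  r_1 = 12 (mod 25)
  r_2 = 112 (mod 125)
Final: r_2 = 112, and one checks f(r_2) ≡ 0 mod 5^3.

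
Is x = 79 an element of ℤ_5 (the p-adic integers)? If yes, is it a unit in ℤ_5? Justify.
x ∈ ℤ_5^× (unit); v_5(x) = 0

ℤ_5 = {x ∈ ℚ_5 : v_5(x) ≥ 0} and ℤ_5^× = {x ∈ ℤ_5 : v_5(x) = 0}. Here v_5(79) = v_5(num) − v_5(den) = 0; compare against these criteria.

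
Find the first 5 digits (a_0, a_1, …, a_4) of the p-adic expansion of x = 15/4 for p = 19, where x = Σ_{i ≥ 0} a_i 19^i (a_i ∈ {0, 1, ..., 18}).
(a_0, …, a_4) = (18, 4, 14, 4, 14)

v_19(15/4) = 0 (numerator and denominator both coprime to 19), so x ∈ ℤ_19^×. Compute digits iteratively via a_i = x_i mod 19, x_{i+1} = (x_i − a_i)/19, with x_0 = x:
  x_0 = 15/4;  a_0 = 18;  x_1 = (x_0 − 18)/19 = -3/4
  x_1 = -3/4;  a_1 = 4;  x_2 = (x_1 − 4)/19 = -1/4
  x_2 = -1/4;  a_2 = 14;  x_3 = (x_2 − 14)/19 = -3/4
  x_3 = -3/4;  a_3 = 4;  x_4 = (x_3 − 4)/19 = -1/4
  x_4 = -1/4;  a_4 = 14;  x_5 = (x_4 − 14)/19 = -3/4
Digits: (18, 4, 14, 4, 14).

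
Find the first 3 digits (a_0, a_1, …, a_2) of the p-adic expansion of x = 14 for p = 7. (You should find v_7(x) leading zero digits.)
(a_0, …, a_2) = (0, 2, 0)

v_7(14) = 1, so a_0 = ... = a_0 = 0. Factor out: x = 7^1 · u with u = 2 a unit in ℤ_7. Expand u iteratively via a_{v+i} = u_i mod 7, u_{i+1} = (u_i − a_{v+i})/7:
  u_0 = 2;  a_1 = 2;  u_1 = (u_0 − 2)/7 = 0
  u_1 = 0;  a_2 = 0;  u_2 = (u_1 − 0)/7 = 0
Digits: (0, 2, 0).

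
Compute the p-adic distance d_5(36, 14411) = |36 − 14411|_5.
d_5(36, 14411) = 1/625

Step 1 — x − y = 36 − 14411 = -14375. Step 2 — v_5(-14375) = 4 (factor: -14375 = −(5^4 · 23); the sign does not affect v_p). Step 3 — |x − y|_5 = 5^{-4} = 1/625.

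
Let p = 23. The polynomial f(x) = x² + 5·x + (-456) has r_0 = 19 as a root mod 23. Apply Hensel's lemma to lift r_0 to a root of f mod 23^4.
r_3 = 19 (mod 279841)

Hensel: r_{i+1} = r_i − f(r_i)·(f′(r_i))^{-1} mod 23^{i+2}, f′(x) = 2x + 5. Iterate:
  r_0 = 19 (mod 23)
  r_1 = 19 (mod 529)
  r_2 = 19 (mod 12167)
  r_3 = 19 (mod 279841)
Final: r = 19 satisfies f(r) ≡ 0 mod 23^4.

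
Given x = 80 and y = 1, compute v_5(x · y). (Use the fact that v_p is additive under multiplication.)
v_5(80) = 1

v_p(x) = 1 (factor: 80 = 5^1 · 16); v_p(y) = 0 (factor: 1 = 5^0 · 1). Additivity: v_p(xy) = v_p(x) + v_p(y) = 1 + 0 = 1. (Direct check: xy = 80 = 5^1 · (16).)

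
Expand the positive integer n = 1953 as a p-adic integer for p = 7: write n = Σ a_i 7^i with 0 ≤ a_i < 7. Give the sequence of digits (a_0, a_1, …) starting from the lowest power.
(a_0, a_1, …) = (0, 6, 4, 5)

Repeated division by 7 gives the digits low-to-high: 1953 = 6·7^1 + 4·7^2 + 5·7^3. Digit sequence: (0, 6, 4, 5).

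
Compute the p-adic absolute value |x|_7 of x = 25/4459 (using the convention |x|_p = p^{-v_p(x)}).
|25/4459|_7 = 343

Step 1 — compute v_7(x) by factoring powers of 7 out of the numerator and denominator: v_7(25/4459) = -3. Step 2 — apply |x|_p = p^{-v_p(x)} = 7^{3} = 343.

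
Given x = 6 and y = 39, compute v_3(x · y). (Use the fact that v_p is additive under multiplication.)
v_3(234) = 2

v_p(x) = 1 (factor: 6 = 3^1 · 2); v_p(y) = 1 (factor: 39 = 3^1 · 13). Additivity: v_p(xy) = v_p(x) + v_p(y) = 1 + 1 = 2. (Direct check: xy = 234 = 3^2 · (26).)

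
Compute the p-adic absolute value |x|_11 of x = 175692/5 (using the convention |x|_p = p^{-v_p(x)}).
|175692/5|_11 = 1/14641

Step 1 — compute v_11(x) by factoring powers of 11 out of the numerator and denominator: v_11(175692/5) = 4. Step 2 — apply |x|_p = p^{-v_p(x)} = 11^{-4} = 1/14641.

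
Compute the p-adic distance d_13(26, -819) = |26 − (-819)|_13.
d_13(26, -819) = 1/169

Step 1 — x − y = 26 − (-819) = 845. Step 2 — v_13(845) = 2 (factor: 845 = (13^2 · 5); the sign does not affect v_p). Step 3 — |x − y|_13 = 13^{-2} = 1/169.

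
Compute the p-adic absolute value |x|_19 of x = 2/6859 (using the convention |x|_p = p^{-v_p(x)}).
|2/6859|_19 = 6859

Step 1 — compute v_19(x) by factoring powers of 19 out of the numerator and denominator: v_19(2/6859) = -3. Step 2 — apply |x|_p = p^{-v_p(x)} = 19^{3} = 6859.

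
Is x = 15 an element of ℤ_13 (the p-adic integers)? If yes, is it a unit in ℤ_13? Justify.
x ∈ ℤ_13^× (unit); v_13(x) = 0

ℤ_13 = {x ∈ ℚ_13 : v_13(x) ≥ 0} and ℤ_13^× = {x ∈ ℤ_13 : v_13(x) = 0}. Here v_13(15) = v_13(num) − v_13(den) = 0; compare against these criteria.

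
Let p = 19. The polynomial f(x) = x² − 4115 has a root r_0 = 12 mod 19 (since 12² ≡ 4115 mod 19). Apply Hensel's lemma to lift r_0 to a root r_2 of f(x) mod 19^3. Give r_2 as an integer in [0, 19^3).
r_2 = 2178 (mod 6859)

Hensel's recurrence: r_{i+1} = r_i − f(r_i)·(f′(r_i))^{-1} mod 19^{i+2}, with f′(x) = 2x. Iterate:
  r_0 = 12 (mod 19)
  r_1 = 12 (mod 361)
  r_2 = 2178 (mod 6859)
Final: r_2 = 2178, and one checks f(r_2) ≡ 0 mod 19^3.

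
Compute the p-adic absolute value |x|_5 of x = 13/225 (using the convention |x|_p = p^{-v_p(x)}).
|13/225|_5 = 25

Step 1 — compute v_5(x) by factoring powers of 5 out of the numerator and denominator: v_5(13/225) = -2. Step 2 — apply |x|_p = p^{-v_p(x)} = 5^{2} = 25.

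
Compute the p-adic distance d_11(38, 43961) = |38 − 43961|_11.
d_11(38, 43961) = 1/14641

Step 1 — x − y = 38 − 43961 = -43923. Step 2 — v_11(-43923) = 4 (factor: -43923 = −(11^4 · 3); the sign does not affect v_p). Step 3 — |x − y|_11 = 11^{-4} = 1/14641.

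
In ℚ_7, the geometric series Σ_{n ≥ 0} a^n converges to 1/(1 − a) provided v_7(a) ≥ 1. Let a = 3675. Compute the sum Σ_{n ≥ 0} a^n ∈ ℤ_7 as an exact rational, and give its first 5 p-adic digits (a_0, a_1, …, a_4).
Σ a^n = 1/(1 − a) = -1/3674;  first 5 digits = (1, 0, 5, 3, 5)

v_7(a) = 2 ≥ 1, so the series converges in ℤ_7 to 1/(1 − a) = 1/(1 − 3675) = -1/3674. Expand this rational in ℤ_7: compute digits iteratively via d_i = x_i mod 7, x_{i+1} = (x_i − d_i)/7. The first 5 digits are (1, 0, 5, 3, 5).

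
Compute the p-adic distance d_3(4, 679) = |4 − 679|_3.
d_3(4, 679) = 1/27

Step 1 — x − y = 4 − 679 = -675. Step 2 — v_3(-675) = 3 (factor: -675 = −(3^3 · 25); the sign does not affect v_p). Step 3 — |x − y|_3 = 3^{-3} = 1/27.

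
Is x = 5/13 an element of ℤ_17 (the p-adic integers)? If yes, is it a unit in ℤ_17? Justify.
x ∈ ℤ_17^× (unit); v_17(x) = 0

ℤ_17 = {x ∈ ℚ_17 : v_17(x) ≥ 0} and ℤ_17^× = {x ∈ ℤ_17 : v_17(x) = 0}. Here v_17(5/13) = v_17(num) − v_17(den) = 0; compare against these criteria.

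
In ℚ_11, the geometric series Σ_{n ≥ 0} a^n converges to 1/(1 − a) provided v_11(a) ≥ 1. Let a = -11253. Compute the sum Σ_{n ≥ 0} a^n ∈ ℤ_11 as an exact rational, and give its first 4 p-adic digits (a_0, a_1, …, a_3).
Σ a^n = 1/(1 − a) = 1/11254;  first 4 digits = (1, 0, 6, 2)

v_11(a) = 2 ≥ 1, so the series converges in ℤ_11 to 1/(1 − a) = 1/(1 − (-11253)) = 1/11254. Expand this rational in ℤ_11: compute digits iteratively via d_i = x_i mod 11, x_{i+1} = (x_i − d_i)/11. The first 4 digits are (1, 0, 6, 2).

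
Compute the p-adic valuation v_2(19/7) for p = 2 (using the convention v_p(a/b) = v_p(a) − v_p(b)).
v_2(19/7) = 0

Factor powers of 2 from the numerator and denominator of the reduced fraction: 19 = 2^0 · 19 and 7 = 2^0 · 7. Apply v_p(a/b) = v_p(a) − v_p(b): v_2(19/7) = 0 − 0 = 0.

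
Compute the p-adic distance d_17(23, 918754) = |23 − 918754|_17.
d_17(23, 918754) = 1/83521

Step 1 — x − y = 23 − 918754 = -918731. Step 2 — v_17(-918731) = 4 (factor: -918731 = −(17^4 · 11); the sign does not affect v_p). Step 3 — |x − y|_17 = 17^{-4} = 1/83521.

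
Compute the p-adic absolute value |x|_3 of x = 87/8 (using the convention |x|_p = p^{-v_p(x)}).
|87/8|_3 = 1/3

Step 1 — compute v_3(x) by factoring powers of 3 out of the numerator and denominator: v_3(87/8) = 1. Step 2 — apply |x|_p = p^{-v_p(x)} = 3^{-1} = 1/3.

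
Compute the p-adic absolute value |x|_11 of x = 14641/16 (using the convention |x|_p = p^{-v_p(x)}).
|14641/16|_11 = 1/14641

Step 1 — compute v_11(x) by factoring powers of 11 out of the numerator and denominator: v_11(14641/16) = 4. Step 2 — apply |x|_p = p^{-v_p(x)} = 11^{-4} = 1/14641.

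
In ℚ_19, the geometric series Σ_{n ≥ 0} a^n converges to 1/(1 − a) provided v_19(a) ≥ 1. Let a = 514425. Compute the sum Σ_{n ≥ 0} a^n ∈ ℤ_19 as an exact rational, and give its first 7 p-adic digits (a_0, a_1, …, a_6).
Σ a^n = 1/(1 − a) = -1/514424;  first 7 digits = (1, 0, 0, 18, 3, 0, 1)

v_19(a) = 3 ≥ 1, so the series converges in ℤ_19 to 1/(1 − a) = 1/(1 − 514425) = -1/514424. Expand this rational in ℤ_19: compute digits iteratively via d_i = x_i mod 19, x_{i+1} = (x_i − d_i)/19. The first 7 digits are (1, 0, 0, 18, 3, 0, 1).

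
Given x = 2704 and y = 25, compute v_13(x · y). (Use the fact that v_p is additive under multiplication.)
v_13(67600) = 2

v_p(x) = 2 (factor: 2704 = 13^2 · 16); v_p(y) = 0 (factor: 25 = 13^0 · 25). Additivity: v_p(xy) = v_p(x) + v_p(y) = 2 + 0 = 2. (Direct check: xy = 67600 = 13^2 · (400).)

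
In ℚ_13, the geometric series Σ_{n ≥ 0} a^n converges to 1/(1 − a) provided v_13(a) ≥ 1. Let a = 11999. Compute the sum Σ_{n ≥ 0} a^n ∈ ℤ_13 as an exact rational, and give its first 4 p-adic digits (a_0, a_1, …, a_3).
Σ a^n = 1/(1 − a) = -1/11998;  first 4 digits = (1, 0, 6, 5)

v_13(a) = 2 ≥ 1, so the series converges in ℤ_13 to 1/(1 − a) = 1/(1 − 11999) = -1/11998. Expand this rational in ℤ_13: compute digits iteratively via d_i = x_i mod 13, x_{i+1} = (x_i − d_i)/13. The first 4 digits are (1, 0, 6, 5).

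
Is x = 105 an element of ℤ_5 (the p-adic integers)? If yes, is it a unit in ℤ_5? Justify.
x ∈ ℤ_5 but not a unit; v_5(x) = 1 > 0

ℤ_5 = {x ∈ ℚ_5 : v_5(x) ≥ 0} and ℤ_5^× = {x ∈ ℤ_5 : v_5(x) = 0}. Here v_5(105) = v_5(num) − v_5(den) = 1; compare against these criteria.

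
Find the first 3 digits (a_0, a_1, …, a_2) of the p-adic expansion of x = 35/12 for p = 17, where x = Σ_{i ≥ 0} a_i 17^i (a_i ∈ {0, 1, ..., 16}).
(a_0, …, a_2) = (10, 1, 7)

v_17(35/12) = 0 (numerator and denominator both coprime to 17), so x ∈ ℤ_17^×. Compute digits iteratively via a_i = x_i mod 17, x_{i+1} = (x_i − a_i)/17, with x_0 = x:
  x_0 = 35/12;  a_0 = 10;  x_1 = (x_0 − 10)/17 = -5/12
  x_1 = -5/12;  a_1 = 1;  x_2 = (x_1 − 1)/17 = -1/12
  x_2 = -1/12;  a_2 = 7;  x_3 = (x_2 − 7)/17 = -5/12
Digits: (10, 1, 7).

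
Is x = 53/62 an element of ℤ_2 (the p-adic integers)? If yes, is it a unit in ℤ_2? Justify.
x ∉ ℤ_2 (v_2(x) = -1 < 0)

ℤ_2 = {x ∈ ℚ_2 : v_2(x) ≥ 0} and ℤ_2^× = {x ∈ ℤ_2 : v_2(x) = 0}. Here v_2(53/62) = v_2(num) − v_2(den) = -1; compare against these criteria.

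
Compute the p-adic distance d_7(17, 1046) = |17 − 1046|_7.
d_7(17, 1046) = 1/343

Step 1 — x − y = 17 − 1046 = -1029. Step 2 — v_7(-1029) = 3 (factor: -1029 = −(7^3 · 3); the sign does not affect v_p). Step 3 — |x − y|_7 = 7^{-3} = 1/343.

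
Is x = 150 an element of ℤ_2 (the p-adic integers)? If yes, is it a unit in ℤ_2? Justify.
x ∈ ℤ_2 but not a unit; v_2(x) = 1 > 0

ℤ_2 = {x ∈ ℚ_2 : v_2(x) ≥ 0} and ℤ_2^× = {x ∈ ℤ_2 : v_2(x) = 0}. Here v_2(150) = v_2(num) − v_2(den) = 1; compare against these criteria.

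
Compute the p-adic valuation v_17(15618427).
v_17(15618427) = 5

v_17(n) is the largest exponent k such that 17^k divides n. Factor out: 15618427 = 17^5 · 11. (Sign doesn't affect v_p.) So v_17(15618427) = 5.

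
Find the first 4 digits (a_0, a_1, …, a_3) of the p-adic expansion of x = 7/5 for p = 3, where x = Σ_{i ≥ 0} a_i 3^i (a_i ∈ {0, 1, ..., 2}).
(a_0, …, a_3) = (2, 1, 2, 1)

v_3(7/5) = 0 (numerator and denominator both coprime to 3), so x ∈ ℤ_3^×. Compute digits iteratively via a_i = x_i mod 3, x_{i+1} = (x_i − a_i)/3, with x_0 = x:
  x_0 = 7/5;  a_0 = 2;  x_1 = (x_0 − 2)/3 = -1/5
  x_1 = -1/5;  a_1 = 1;  x_2 = (x_1 − 1)/3 = -2/5
  x_2 = -2/5;  a_2 = 2;  x_3 = (x_2 − 2)/3 = -4/5
  x_3 = -4/5;  a_3 = 1;  x_4 = (x_3 − 1)/3 = -3/5
Digits: (2, 1, 2, 1).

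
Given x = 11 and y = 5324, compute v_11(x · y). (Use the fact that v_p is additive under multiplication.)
v_11(58564) = 4

v_p(x) = 1 (factor: 11 = 11^1 · 1); v_p(y) = 3 (factor: 5324 = 11^3 · 4). Additivity: v_p(xy) = v_p(x) + v_p(y) = 1 + 3 = 4. (Direct check: xy = 58564 = 11^4 · (4).)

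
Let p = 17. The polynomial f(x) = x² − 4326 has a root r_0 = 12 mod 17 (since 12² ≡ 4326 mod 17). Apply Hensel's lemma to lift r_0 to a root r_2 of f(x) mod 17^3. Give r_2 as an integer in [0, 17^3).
r_2 = 981 (mod 4913)

Hensel's recurrence: r_{i+1} = r_i − f(r_i)·(f′(r_i))^{-1} mod 17^{i+2}, with f′(x) = 2x. Iterate:
  r_0 = 12 (mod 17)
  r_1 = 114 (mod 289)
  r_2 = 981 (mod 4913)
Final: r_2 = 981, and one checks f(r_2) ≡ 0 mod 17^3.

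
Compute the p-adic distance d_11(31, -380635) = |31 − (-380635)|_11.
d_11(31, -380635) = 1/14641

Step 1 — x − y = 31 − (-380635) = 380666. Step 2 — v_11(380666) = 4 (factor: 380666 = (11^4 · 26); the sign does not affect v_p). Step 3 — |x − y|_11 = 11^{-4} = 1/14641.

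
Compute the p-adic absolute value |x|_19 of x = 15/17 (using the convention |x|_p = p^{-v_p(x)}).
|15/17|_19 = 1

Step 1 — compute v_19(x) by factoring powers of 19 out of the numerator and denominator: v_19(15/17) = 0. Step 2 — apply |x|_p = p^{-v_p(x)} = 19^{0} = 1.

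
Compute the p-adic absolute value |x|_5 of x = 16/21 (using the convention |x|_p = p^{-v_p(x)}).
|16/21|_5 = 1

Step 1 — compute v_5(x) by factoring powers of 5 out of the numerator and denominator: v_5(16/21) = 0. Step 2 — apply |x|_p = p^{-v_p(x)} = 5^{0} = 1.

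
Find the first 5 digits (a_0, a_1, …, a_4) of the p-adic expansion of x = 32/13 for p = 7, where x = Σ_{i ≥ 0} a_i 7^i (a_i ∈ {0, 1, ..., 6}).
(a_0, …, a_4) = (3, 1, 2, 4, 1)

v_7(32/13) = 0 (numerator and denominator both coprime to 7), so x ∈ ℤ_7^×. Compute digits iteratively via a_i = x_i mod 7, x_{i+1} = (x_i − a_i)/7, with x_0 = x:
  x_0 = 32/13;  a_0 = 3;  x_1 = (x_0 − 3)/7 = -1/13
  x_1 = -1/13;  a_1 = 1;  x_2 = (x_1 − 1)/7 = -2/13
  x_2 = -2/13;  a_2 = 2;  x_3 = (x_2 − 2)/7 = -4/13
  x_3 = -4/13;  a_3 = 4;  x_4 = (x_3 − 4)/7 = -8/13
  x_4 = -8/13;  a_4 = 1;  x_5 = (x_4 − 1)/7 = -3/13
Digits: (3, 1, 2, 4, 1).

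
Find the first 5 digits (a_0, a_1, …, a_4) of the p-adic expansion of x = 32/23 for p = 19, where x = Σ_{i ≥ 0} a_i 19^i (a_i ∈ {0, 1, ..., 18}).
(a_0, …, a_4) = (8, 17, 9, 16, 14)

v_19(32/23) = 0 (numerator and denominator both coprime to 19), so x ∈ ℤ_19^×. Compute digits iteratively via a_i = x_i mod 19, x_{i+1} = (x_i − a_i)/19, with x_0 = x:
  x_0 = 32/23;  a_0 = 8;  x_1 = (x_0 − 8)/19 = -8/23
  x_1 = -8/23;  a_1 = 17;  x_2 = (x_1 − 17)/19 = -21/23
  x_2 = -21/23;  a_2 = 9;  x_3 = (x_2 − 9)/19 = -12/23
  x_3 = -12/23;  a_3 = 16;  x_4 = (x_3 − 16)/19 = -20/23
  x_4 = -20/23;  a_4 = 14;  x_5 = (x_4 − 14)/19 = -18/23
Digits: (8, 17, 9, 16, 14).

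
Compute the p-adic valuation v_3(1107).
v_3(1107) = 3

v_3(n) is the largest exponent k such that 3^k divides n. Factor out: 1107 = 3^3 · 41. (Sign doesn't affect v_p.) So v_3(1107) = 3.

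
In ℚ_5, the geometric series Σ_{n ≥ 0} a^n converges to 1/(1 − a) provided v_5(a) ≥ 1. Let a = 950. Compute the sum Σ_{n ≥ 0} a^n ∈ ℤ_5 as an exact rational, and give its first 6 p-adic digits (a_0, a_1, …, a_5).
Σ a^n = 1/(1 − a) = -1/949;  first 6 digits = (1, 0, 3, 2, 0, 4)

v_5(a) = 2 ≥ 1, so the series converges in ℤ_5 to 1/(1 − a) = 1/(1 − 950) = -1/949. Expand this rational in ℤ_5: compute digits iteratively via d_i = x_i mod 5, x_{i+1} = (x_i − d_i)/5. The first 6 digits are (1, 0, 3, 2, 0, 4).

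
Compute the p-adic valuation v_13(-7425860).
v_13(-7425860) = 5

v_13(n) is the largest exponent k such that 13^k divides n. Factor out: -7425860 = -13^5 · 20. (Sign doesn't affect v_p.) So v_13(-7425860) = 5.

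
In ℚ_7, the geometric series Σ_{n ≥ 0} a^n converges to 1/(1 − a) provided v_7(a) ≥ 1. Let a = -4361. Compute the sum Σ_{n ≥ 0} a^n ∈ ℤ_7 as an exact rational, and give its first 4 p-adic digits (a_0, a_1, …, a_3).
Σ a^n = 1/(1 − a) = 1/4362;  first 4 digits = (1, 0, 2, 1)

v_7(a) = 2 ≥ 1, so the series converges in ℤ_7 to 1/(1 − a) = 1/(1 − (-4361)) = 1/4362. Expand this rational in ℤ_7: compute digits iteratively via d_i = x_i mod 7, x_{i+1} = (x_i − d_i)/7. The first 4 digits are (1, 0, 2, 1).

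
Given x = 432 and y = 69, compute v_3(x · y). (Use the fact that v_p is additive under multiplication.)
v_3(29808) = 4

v_p(x) = 3 (factor: 432 = 3^3 · 16); v_p(y) = 1 (factor: 69 = 3^1 · 23). Additivity: v_p(xy) = v_p(x) + v_p(y) = 3 + 1 = 4. (Direct check: xy = 29808 = 3^4 · (368).)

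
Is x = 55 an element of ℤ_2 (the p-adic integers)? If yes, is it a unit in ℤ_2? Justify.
x ∈ ℤ_2^× (unit); v_2(x) = 0

ℤ_2 = {x ∈ ℚ_2 : v_2(x) ≥ 0} and ℤ_2^× = {x ∈ ℤ_2 : v_2(x) = 0}. Here v_2(55) = v_2(num) − v_2(den) = 0; compare against these criteria.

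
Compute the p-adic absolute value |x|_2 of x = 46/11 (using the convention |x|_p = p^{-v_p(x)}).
|46/11|_2 = 1/2

Step 1 — compute v_2(x) by factoring powers of 2 out of the numerator and denominator: v_2(46/11) = 1. Step 2 — apply |x|_p = p^{-v_p(x)} = 2^{-1} = 1/2.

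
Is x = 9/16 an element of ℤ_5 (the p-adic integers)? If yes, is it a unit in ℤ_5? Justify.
x ∈ ℤ_5^× (unit); v_5(x) = 0

ℤ_5 = {x ∈ ℚ_5 : v_5(x) ≥ 0} and ℤ_5^× = {x ∈ ℤ_5 : v_5(x) = 0}. Here v_5(9/16) = v_5(num) − v_5(den) = 0; compare against these criteria.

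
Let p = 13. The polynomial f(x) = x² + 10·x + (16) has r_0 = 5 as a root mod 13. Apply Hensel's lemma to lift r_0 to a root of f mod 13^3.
r_2 = 2189 (mod 2197)

Hensel: r_{i+1} = r_i − f(r_i)·(f′(r_i))^{-1} mod 13^{i+2}, f′(x) = 2x + 10. Iterate:
  r_0 = 5 (mod 13)
  r_1 = 161 (mod 169)
  r_2 = 2189 (mod 2197)
Final: r = 2189 satisfies f(r) ≡ 0 mod 13^3.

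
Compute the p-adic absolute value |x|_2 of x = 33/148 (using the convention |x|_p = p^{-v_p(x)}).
|33/148|_2 = 4

Step 1 — compute v_2(x) by factoring powers of 2 out of the numerator and denominator: v_2(33/148) = -2. Step 2 — apply |x|_p = p^{-v_p(x)} = 2^{2} = 4.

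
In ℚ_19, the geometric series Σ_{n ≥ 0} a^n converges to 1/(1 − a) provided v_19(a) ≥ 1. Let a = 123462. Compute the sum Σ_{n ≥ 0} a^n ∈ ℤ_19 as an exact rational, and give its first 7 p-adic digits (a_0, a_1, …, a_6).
Σ a^n = 1/(1 − a) = -1/123461;  first 7 digits = (1, 0, 0, 18, 0, 0, 1)

v_19(a) = 3 ≥ 1, so the series converges in ℤ_19 to 1/(1 − a) = 1/(1 − 123462) = -1/123461. Expand this rational in ℤ_19: compute digits iteratively via d_i = x_i mod 19, x_{i+1} = (x_i − d_i)/19. The first 7 digits are (1, 0, 0, 18, 0, 0, 1).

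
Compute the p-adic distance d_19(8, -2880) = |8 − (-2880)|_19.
d_19(8, -2880) = 1/361

Step 1 — x − y = 8 − (-2880) = 2888. Step 2 — v_19(2888) = 2 (factor: 2888 = (19^2 · 8); the sign does not affect v_p). Step 3 — |x − y|_19 = 19^{-2} = 1/361.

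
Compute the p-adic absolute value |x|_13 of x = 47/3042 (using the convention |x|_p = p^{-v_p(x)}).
|47/3042|_13 = 169

Step 1 — compute v_13(x) by factoring powers of 13 out of the numerator and denominator: v_13(47/3042) = -2. Step 2 — apply |x|_p = p^{-v_p(x)} = 13^{2} = 169.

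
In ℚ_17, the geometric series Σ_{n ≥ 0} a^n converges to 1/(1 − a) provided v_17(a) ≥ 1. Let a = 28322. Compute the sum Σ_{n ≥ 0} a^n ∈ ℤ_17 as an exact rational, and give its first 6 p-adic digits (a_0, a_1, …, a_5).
Σ a^n = 1/(1 − a) = -1/28321;  first 6 digits = (1, 0, 13, 5, 16, 3)

v_17(a) = 2 ≥ 1, so the series converges in ℤ_17 to 1/(1 − a) = 1/(1 − 28322) = -1/28321. Expand this rational in ℤ_17: compute digits iteratively via d_i = x_i mod 17, x_{i+1} = (x_i − d_i)/17. The first 6 digits are (1, 0, 13, 5, 16, 3).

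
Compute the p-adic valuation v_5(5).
v_5(5) = 1

v_5(n) is the largest exponent k such that 5^k divides n. Factor out: 5 = 5^1 · 1. (Sign doesn't affect v_p.) So v_5(5) = 1.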